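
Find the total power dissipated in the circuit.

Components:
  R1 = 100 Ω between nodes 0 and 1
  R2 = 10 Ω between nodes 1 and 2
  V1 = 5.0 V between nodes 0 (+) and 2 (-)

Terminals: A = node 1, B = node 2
Nodal analysis, taking node 2 as the 0 V reference.
Source V1 fixes V_0 = 5 V.
KCL at each unknown node (sum of currents leaving = 0; resistances in Ω):
  Node 1: (V_1 - 5)/100 + (V_1 - 0)/10 = 0
Collecting terms: 0.11 × V_1 = 0.05  =>  V_1 = 0.4545 V
Power in each resistor, P = (ΔV)²/R:
  P_R1 = (5 - 0.4545)²/100 = 0.2066 W
  P_R2 = (0.4545 - 0)²/10 = 0.02066 W
P_total = P_R1 + P_R2 = 0.2273 W

Final answer: 0.2273 W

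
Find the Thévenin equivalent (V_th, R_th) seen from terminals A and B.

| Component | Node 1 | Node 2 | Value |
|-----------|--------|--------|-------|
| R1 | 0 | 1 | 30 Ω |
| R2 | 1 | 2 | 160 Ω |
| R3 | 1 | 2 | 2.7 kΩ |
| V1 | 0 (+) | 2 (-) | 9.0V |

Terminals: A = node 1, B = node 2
Step 1 — V_th is the open-circuit voltage V_A - V_B (nothing connected across the terminals).
Nodal analysis, taking node 2 as the 0 V reference.
Source V1 fixes V_0 = 9 V.
KCL at each unknown node (sum of currents leaving = 0; resistances in Ω):
  Node 1: (V_1 - 9)/30 + (V_1 - 0)/160 + (V_1 - 0)/2700 = 0
Collecting terms: 0.03995 × V_1 = 0.3  =>  V_1 = 7.509 V
V_th = V_1 - V_2 = 7.509 - 0 = 7.509 V
Step 2 — R_th: zero the source — replace V1 by a short circuit (node 2 merges into node 0) — and find the resistance seen between A (node 1) and B (node 0).
Reduce the network between node 1 (A) and node 0 (B) by series/parallel combination:
  Rp1 = R1 ‖ R2 ‖ R3 (parallel, all between nodes 0 and 1) = 1/(1/30 + 1/160 + 1/2700) = 25.03 Ω
R_th = 25.03 Ω

Final answer: V_th = 7.509 V, R_th = 25.03 Ω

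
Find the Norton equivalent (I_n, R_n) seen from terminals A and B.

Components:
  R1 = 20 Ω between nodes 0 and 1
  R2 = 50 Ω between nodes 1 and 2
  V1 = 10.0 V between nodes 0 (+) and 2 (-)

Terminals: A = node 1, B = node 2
Find the Thévenin equivalent first; then I_n = V_th/R_th and R_n = R_th.
Step 1 — V_th is the open-circuit voltage V_A - V_B (nothing connected across the terminals).
Nodal analysis, taking node 2 as the 0 V reference.
Source V1 fixes V_0 = 10 V.
KCL at each unknown node (sum of currents leaving = 0; resistances in Ω):
  Node 1: (V_1 - 10)/20 + (V_1 - 0)/50 = 0
Collecting terms: 0.07 × V_1 = 0.5  =>  V_1 = 7.143 V
V_th = V_1 - V_2 = 7.143 - 0 = 7.143 V
Step 2 — R_th: zero the source — replace V1 by a short circuit (node 2 merges into node 0) — and find the resistance seen between A (node 1) and B (node 0).
Reduce the network between node 1 (A) and node 0 (B) by series/parallel combination:
  Rp1 = R1 ‖ R2 (parallel, both between nodes 0 and 1) = 1/(1/20 + 1/50) = 14.29 Ω
R_th = 14.29 Ω
I_n = V_th/R_th = 7.143/14.29 = 0.5 A, and R_n = R_th = 14.29 Ω

Final answer: I_n = 0.5 A, R_n = 14.29 Ω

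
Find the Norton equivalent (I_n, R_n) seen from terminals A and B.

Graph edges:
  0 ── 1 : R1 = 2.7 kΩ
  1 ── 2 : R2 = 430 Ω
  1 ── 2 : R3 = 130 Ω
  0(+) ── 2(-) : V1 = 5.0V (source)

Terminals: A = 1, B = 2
Find the Thévenin equivalent first; then I_n = V_th/R_th and R_n = R_th.
Step 1 — V_th is the open-circuit voltage V_A - V_B (nothing connected across the terminals).
Nodal analysis, taking node 2 as the 0 V reference.
Source V1 fixes V_0 = 5 V.
KCL at each unknown node (sum of currents leaving = 0; resistances in Ω):
  Node 1: (V_1 - 5)/2700 + (V_1 - 0)/430 + (V_1 - 0)/130 = 0
Collecting terms: 0.01039 × V_1 = 0.001852  =>  V_1 = 0.1783 V
V_th = V_1 - V_2 = 0.1783 - 0 = 0.1783 V
Step 2 — R_th: zero the source — replace V1 by a short circuit (node 2 merges into node 0) — and find the resistance seen between A (node 1) and B (node 0).
Reduce the network between node 1 (A) and node 0 (B) by series/parallel combination:
  Rp1 = R1 ‖ R2 ‖ R3 (parallel, all between nodes 0 and 1) = 1/(1/2700 + 1/430 + 1/130) = 96.26 Ω
R_th = 96.26 Ω
I_n = V_th/R_th = 0.1783/96.26 = 0.001852 A, and R_n = R_th = 96.26 Ω

Final answer: I_n = 0.001852 A, R_n = 96.26 Ω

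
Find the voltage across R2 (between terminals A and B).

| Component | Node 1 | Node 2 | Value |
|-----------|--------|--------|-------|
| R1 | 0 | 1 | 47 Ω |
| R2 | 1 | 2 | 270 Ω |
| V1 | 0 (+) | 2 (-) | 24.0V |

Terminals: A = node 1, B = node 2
R1 and R2 are in series across V1 (node 0 → node 1 → node 2), and the output A–B is taken across R2, so this is a voltage divider.
Series current: I = V1/(R1 + R2) = 24/(47 + 270) = 24/317 = 0.07571 A
V_R2 = I × R2 = V1 × R2/(R1 + R2) = 24 × 270/317 = 20.44 V

Final answer: 20.44 V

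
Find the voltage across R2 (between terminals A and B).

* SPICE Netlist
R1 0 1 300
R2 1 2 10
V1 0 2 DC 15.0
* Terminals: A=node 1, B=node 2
R1 and R2 are in series across V1 (node 0 → node 1 → node 2), and the output A–B is taken across R2, so this is a voltage divider.
Series current: I = V1/(R1 + R2) = 15/(300 + 10) = 15/310 = 0.04839 A
V_R2 = I × R2 = V1 × R2/(R1 + R2) = 15 × 10/310 = 0.4839 V

Final answer: 0.4839 V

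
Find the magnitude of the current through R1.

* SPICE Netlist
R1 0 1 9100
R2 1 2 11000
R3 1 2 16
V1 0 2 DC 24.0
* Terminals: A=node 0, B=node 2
Nodal analysis, taking node 2 as the 0 V reference.
Source V1 fixes V_0 = 24 V.
KCL at each unknown node (sum of currents leaving = 0; resistances in Ω):
  Node 1: (V_1 - 24)/9100 + (V_1 - 0)/11000 + (V_1 - 0)/16 = 0
Collecting terms: 0.0627 × V_1 = 0.002637  =>  V_1 = 0.04206 V
I_R1 = (V_0 - V_1)/R1 = (24 - 0.04206)/9100 = 0.002633 A
|I_R1| = 0.002633 A

Final answer: |I_R1| = 0.002633 A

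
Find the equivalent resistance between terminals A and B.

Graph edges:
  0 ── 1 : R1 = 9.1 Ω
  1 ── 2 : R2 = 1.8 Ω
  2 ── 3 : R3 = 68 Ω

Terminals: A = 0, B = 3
Reduce the network between node 0 (A) and node 3 (B) by series/parallel combination:
  Rs1 = R1 + R2 (series, joined only at node 1) = 9.1 + 1.8 = 10.9 Ω
  Rs2 = R3 + Rs1 (series, joined only at node 2) = 68 + 10.9 = 78.9 Ω
R_eq = 78.9 Ω

Final answer: 78.9 Ω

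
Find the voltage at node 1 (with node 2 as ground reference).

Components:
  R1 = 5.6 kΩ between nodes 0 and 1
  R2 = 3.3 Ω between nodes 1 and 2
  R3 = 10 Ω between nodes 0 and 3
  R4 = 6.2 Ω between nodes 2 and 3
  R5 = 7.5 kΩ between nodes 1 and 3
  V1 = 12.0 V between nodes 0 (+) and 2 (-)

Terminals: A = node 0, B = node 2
Nodal analysis, taking node 2 as the 0 V reference.
Source V1 fixes V_0 = 12 V.
KCL at each unknown node (sum of currents leaving = 0; resistances in Ω):
  Node 1: (V_1 - 12)/5600 + (V_1 - 0)/3.3 + (V_1 - V_3)/7500 = 0
  Node 3: (V_3 - 12)/10 + (V_3 - 0)/6.2 + (V_3 - V_1)/7500 = 0
Collecting terms (coefficients in siemens):
  0.3033·V_1 - 0.0001333·V_3 = 0.002143
  0.2614·V_3 - 0.0001333·V_1 = 1.2
Determinant D = (0.3033)(0.2614) - (-0.0001333)(-0.0001333) = 0.0793
V_1 = [(0.002143)(0.2614) - (-0.0001333)(1.2)]/D = 0.009082 V
V_3 = [(0.3033)(1.2) - (0.002143)(-0.0001333)]/D = 4.59 V
The requested potential is V_1 = 0.009082 V.

Final answer: V_1 = 0.009082 V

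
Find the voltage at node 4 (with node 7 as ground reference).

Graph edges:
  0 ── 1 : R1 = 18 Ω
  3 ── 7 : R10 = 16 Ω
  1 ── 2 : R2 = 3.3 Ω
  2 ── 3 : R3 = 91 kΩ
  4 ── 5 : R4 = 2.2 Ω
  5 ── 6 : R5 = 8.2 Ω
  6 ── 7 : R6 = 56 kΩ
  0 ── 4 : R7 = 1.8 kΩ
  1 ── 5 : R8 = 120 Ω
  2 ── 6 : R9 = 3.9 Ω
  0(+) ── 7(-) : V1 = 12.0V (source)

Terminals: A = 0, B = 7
Nodal analysis, taking node 7 as the 0 V reference.
Source V1 fixes V_0 = 12 V.
KCL at each unknown node (sum of currents leaving = 0; resistances in Ω):
  Node 1: (V_1 - 12)/18 + (V_1 - V_2)/3.3 + (V_1 - V_5)/120 = 0
  Node 2: (V_2 - V_1)/3.3 + (V_2 - V_3)/91000 + (V_2 - V_6)/3.9 = 0
  Node 3: (V_3 - V_2)/91000 + (V_3 - 0)/16 = 0
  Node 4: (V_4 - V_5)/2.2 + (V_4 - 12)/1800 = 0
  Node 5: (V_5 - V_4)/2.2 + (V_5 - V_6)/8.2 + (V_5 - V_1)/120 = 0
  Node 6: (V_6 - V_5)/8.2 + (V_6 - 0)/56000 + (V_6 - V_2)/3.9 = 0
Collecting terms (coefficients in siemens):
  0.3669·V_1 - 0.303·V_2 - 0.008333·V_5 = 0.6667
  0.5595·V_2 - 0.303·V_1 - 0.00001099·V_3 - 0.2564·V_6 = 0
  0.06251·V_3 - 0.00001099·V_2 = 0
  0.4551·V_4 - 0.4545·V_5 = 0.006667
  0.5848·V_5 - 0.008333·V_1 - 0.4545·V_4 - 0.122·V_6 = 0
  0.3784·V_6 - 0.2564·V_2 - 0.122·V_5 = 0
Solving these 6 simultaneous equations (Gaussian elimination) gives:
  V_1 = 11.99 V, V_2 = 11.99 V, V_3 = 0.002108 V, V_4 = 11.99 V
  V_5 = 11.99 V, V_6 = 11.99 V
The requested potential is V_4 = 11.99 V.

Final answer: V_4 = 11.99 V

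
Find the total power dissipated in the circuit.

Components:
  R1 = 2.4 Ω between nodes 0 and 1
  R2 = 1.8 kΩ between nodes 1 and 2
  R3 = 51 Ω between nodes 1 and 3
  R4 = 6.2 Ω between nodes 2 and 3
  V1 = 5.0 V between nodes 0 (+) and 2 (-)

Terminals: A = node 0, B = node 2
Nodal analysis, taking node 2 as the 0 V reference.
Source V1 fixes V_0 = 5 V.
KCL at each unknown node (sum of currents leaving = 0; resistances in Ω):
  Node 1: (V_1 - 5)/2.4 + (V_1 - 0)/1800 + (V_1 - V_3)/51 = 0
  Node 3: (V_3 - V_1)/51 + (V_3 - 0)/6.2 = 0
Collecting terms (coefficients in siemens):
  0.4368·V_1 - 0.01961·V_3 = 2.083
  0.1809·V_3 - 0.01961·V_1 = 0
Determinant D = (0.4368)(0.1809) - (-0.01961)(-0.01961) = 0.07864
V_1 = [(2.083)(0.1809) - (-0.01961)(0)]/D = 4.793 V
V_3 = [(0.4368)(0) - (2.083)(-0.01961)]/D = 0.5195 V
Power in each resistor, P = (ΔV)²/R:
  P_R1 = (5 - 4.793)²/2.4 = 0.01794 W
  P_R2 = (4.793 - 0)²/1800 = 0.01276 W
  P_R3 = (4.793 - 0.5195)²/51 = 0.358 W
  P_R4 = (0 - 0.5195)²/6.2 = 0.04352 W
P_total = P_R1 + P_R2 + P_R3 + P_R4 = 0.4322 W

Final answer: 0.4322 W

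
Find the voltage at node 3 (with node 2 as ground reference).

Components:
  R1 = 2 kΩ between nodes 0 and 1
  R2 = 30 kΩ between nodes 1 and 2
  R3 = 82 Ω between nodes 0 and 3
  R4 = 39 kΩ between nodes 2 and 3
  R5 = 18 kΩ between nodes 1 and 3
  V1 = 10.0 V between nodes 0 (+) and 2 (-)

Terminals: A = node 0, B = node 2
Nodal analysis, taking node 2 as the 0 V reference.
Source V1 fixes V_0 = 10 V.
KCL at each unknown node (sum of currents leaving = 0; resistances in Ω):
  Node 1: (V_1 - 10)/2000 + (V_1 - 0)/30000 + (V_1 - V_3)/18000 = 0
  Node 3: (V_3 - 10)/82 + (V_3 - 0)/39000 + (V_3 - V_1)/18000 = 0
Collecting terms (coefficients in siemens):
  0.0005889·V_1 - 0.00005556·V_3 = 0.005
  0.01228·V_3 - 0.00005556·V_1 = 0.122
Determinant D = (0.0005889)(0.01228) - (-0.00005556)(-0.00005556) = 0.000007226
V_1 = [(0.005)(0.01228) - (-0.00005556)(0.122)]/D = 9.432 V
V_3 = [(0.0005889)(0.122) - (0.005)(-0.00005556)]/D = 9.977 V
The requested potential is V_3 = 9.977 V.

Final answer: V_3 = 9.977 V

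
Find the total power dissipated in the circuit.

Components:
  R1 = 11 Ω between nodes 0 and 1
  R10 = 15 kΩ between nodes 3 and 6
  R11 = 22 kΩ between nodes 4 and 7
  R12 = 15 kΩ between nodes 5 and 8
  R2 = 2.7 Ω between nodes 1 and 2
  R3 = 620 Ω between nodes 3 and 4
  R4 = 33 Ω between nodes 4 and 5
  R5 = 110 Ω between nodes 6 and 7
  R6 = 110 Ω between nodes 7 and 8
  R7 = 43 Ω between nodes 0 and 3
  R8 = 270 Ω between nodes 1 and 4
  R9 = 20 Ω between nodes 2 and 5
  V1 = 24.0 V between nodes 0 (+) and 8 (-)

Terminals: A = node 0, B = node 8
Nodal analysis, taking node 8 as the 0 V reference.
Source V1 fixes V_0 = 24 V.
KCL at each unknown node (sum of currents leaving = 0; resistances in Ω):
  Node 1: (V_1 - 24)/11 + (V_1 - V_2)/2.7 + (V_1 - V_4)/270 = 0
  Node 2: (V_2 - V_1)/2.7 + (V_2 - V_5)/20 = 0
  Node 3: (V_3 - V_4)/620 + (V_3 - 24)/43 + (V_3 - V_6)/15000 = 0
  Node 4: (V_4 - V_3)/620 + (V_4 - V_5)/33 + (V_4 - V_1)/270 + (V_4 - V_7)/22000 = 0
  Node 5: (V_5 - V_4)/33 + (V_5 - V_2)/20 + (V_5 - 0)/15000 = 0
  Node 6: (V_6 - V_7)/110 + (V_6 - V_3)/15000 = 0
  Node 7: (V_7 - V_6)/110 + (V_7 - 0)/110 + (V_7 - V_4)/22000 = 0
Collecting terms (coefficients in siemens):
  0.465·V_1 - 0.3704·V_2 - 0.003704·V_4 = 2.182
  0.4204·V_2 - 0.3704·V_1 - 0.05·V_5 = 0
  0.02494·V_3 - 0.001613·V_4 - 0.00006667·V_6 = 0.5581
  0.03567·V_4 - 0.003704·V_1 - 0.001613·V_3 - 0.0303·V_5 - 0.00004545·V_7 = 0
  0.08037·V_5 - 0.05·V_2 - 0.0303·V_4 = 0
  0.009158·V_6 - 0.00006667·V_3 - 0.009091·V_7 = 0
  0.01823·V_7 - 0.00004545·V_4 - 0.009091·V_6 = 0
Solving these 7 simultaneous equations (Gaussian elimination) gives:
  V_1 = 23.97 V, V_2 = 23.97 V, V_3 = 23.93 V, V_4 = 23.89 V
  V_5 = 23.92 V, V_6 = 0.4622 V, V_7 = 0.2901 V
Power in each resistor, P = (ΔV)²/R:
  P_R1 = (24 - 23.97)²/11 = 0.00007492 W
  P_R2 = (23.97 - 23.97)²/2.7 = 0.00001459 W
  P_R3 = (23.93 - 23.89)²/620 = 0.00000207 W
  P_R4 = (23.89 - 23.92)²/33 = 0.0000176 W
  P_R5 = (0.4622 - 0.2901)²/110 = 0.0002693 W
  P_R6 = (0.2901 - 0)²/110 = 0.0007652 W
  P_R7 = (24 - 23.93)²/43 = 0.0001132 W
  P_R8 = (23.97 - 23.89)²/270 = 0.00002189 W
  P_R9 = (23.97 - 23.92)²/20 = 0.0001081 W
  P_R10 = (23.93 - 0.4622)²/15000 = 0.03672 W
  P_R11 = (23.89 - 0.2901)²/22000 = 0.02533 W
  P_R12 = (23.92 - 0)²/15000 = 0.03814 W
P_total = P_R1 + P_R2 + P_R3 + P_R4 + P_R5 + P_R6 + P_R7 + P_R8 + P_R9 + P_R10 + P_R11 + P_R12 = 0.1016 W

Final answer: 0.1016 W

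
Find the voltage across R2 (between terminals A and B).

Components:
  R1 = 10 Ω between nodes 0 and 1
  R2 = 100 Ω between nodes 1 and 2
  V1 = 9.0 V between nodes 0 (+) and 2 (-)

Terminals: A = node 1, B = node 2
R1 and R2 are in series across V1 (node 0 → node 1 → node 2), and the output A–B is taken across R2, so this is a voltage divider.
Series current: I = V1/(R1 + R2) = 9/(10 + 100) = 9/110 = 0.08182 A
V_R2 = I × R2 = V1 × R2/(R1 + R2) = 9 × 100/110 = 8.182 V

Final answer: 8.182 V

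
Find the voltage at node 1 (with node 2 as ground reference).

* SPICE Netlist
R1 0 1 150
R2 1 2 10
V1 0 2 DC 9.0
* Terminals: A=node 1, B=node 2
Nodal analysis, taking node 2 as the 0 V reference.
Source V1 fixes V_0 = 9 V.
KCL at each unknown node (sum of currents leaving = 0; resistances in Ω):
  Node 1: (V_1 - 9)/150 + (V_1 - 0)/10 = 0
Collecting terms: 0.1067 × V_1 = 0.06  =>  V_1 = 0.5625 V
The requested potential is V_1 = 0.5625 V.

Final answer: V_1 = 0.5625 V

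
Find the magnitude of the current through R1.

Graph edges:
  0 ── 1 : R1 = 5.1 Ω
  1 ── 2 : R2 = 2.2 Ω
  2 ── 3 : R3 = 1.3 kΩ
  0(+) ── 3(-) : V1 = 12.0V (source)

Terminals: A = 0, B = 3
Nodal analysis, taking node 3 as the 0 V reference.
Source V1 fixes V_0 = 12 V.
KCL at each unknown node (sum of currents leaving = 0; resistances in Ω):
  Node 1: (V_1 - 12)/5.1 + (V_1 - V_2)/2.2 = 0
  Node 2: (V_2 - V_1)/2.2 + (V_2 - 0)/1300 = 0
Collecting terms (coefficients in siemens):
  0.6506·V_1 - 0.4545·V_2 = 2.353
  0.4553·V_2 - 0.4545·V_1 = 0
Determinant D = (0.6506)(0.4553) - (-0.4545)(-0.4545) = 0.08963
V_1 = [(2.353)(0.4553) - (-0.4545)(0)]/D = 11.95 V
V_2 = [(0.6506)(0) - (2.353)(-0.4545)]/D = 11.93 V
I_R1 = (V_0 - V_1)/R1 = (12 - 11.95)/5.1 = 0.009179 A
|I_R1| = 0.009179 A

Final answer: |I_R1| = 0.009179 A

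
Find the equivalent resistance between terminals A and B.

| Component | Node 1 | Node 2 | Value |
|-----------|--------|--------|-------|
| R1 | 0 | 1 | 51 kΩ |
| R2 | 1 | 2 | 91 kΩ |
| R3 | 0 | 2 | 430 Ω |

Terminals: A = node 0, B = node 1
Reduce the network between node 0 (A) and node 1 (B) by series/parallel combination:
  Rs1 = R3 + R2 (series, joined only at node 2) = 430 + 91000 = 91430 Ω
  Rp1 = R1 ‖ Rs1 (parallel, both between nodes 0 and 1) = 1/(1/51000 + 1/91430) = 32740 Ω
R_eq = 32.74 kΩ

Final answer: 32.74 kΩ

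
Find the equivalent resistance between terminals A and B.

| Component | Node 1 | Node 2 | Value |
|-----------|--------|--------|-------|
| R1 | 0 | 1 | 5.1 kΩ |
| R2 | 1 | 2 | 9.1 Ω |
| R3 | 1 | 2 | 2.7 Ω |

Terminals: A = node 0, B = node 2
Reduce the network between node 0 (A) and node 2 (B) by series/parallel combination:
  Rp1 = R2 ‖ R3 (parallel, both between nodes 1 and 2) = 1/(1/9.1 + 1/2.7) = 2.082 Ω
  Rs1 = R1 + Rp1 (series, joined only at node 1) = 5100 + 2.082 = 5102 Ω
R_eq = 5.102 kΩ

Final answer: 5.102 kΩ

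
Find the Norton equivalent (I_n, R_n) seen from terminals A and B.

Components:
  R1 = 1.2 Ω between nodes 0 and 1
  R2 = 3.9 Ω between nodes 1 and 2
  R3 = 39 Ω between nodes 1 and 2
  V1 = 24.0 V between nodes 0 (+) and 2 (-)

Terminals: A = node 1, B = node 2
Find the Thévenin equivalent first; then I_n = V_th/R_th and R_n = R_th.
Step 1 — V_th is the open-circuit voltage V_A - V_B (nothing connected across the terminals).
Nodal analysis, taking node 2 as the 0 V reference.
Source V1 fixes V_0 = 24 V.
KCL at each unknown node (sum of currents leaving = 0; resistances in Ω):
  Node 1: (V_1 - 24)/1.2 + (V_1 - 0)/3.9 + (V_1 - 0)/39 = 0
Collecting terms: 1.115 × V_1 = 20  =>  V_1 = 17.93 V
V_th = V_1 - V_2 = 17.93 - 0 = 17.93 V
Step 2 — R_th: zero the source — replace V1 by a short circuit (node 2 merges into node 0) — and find the resistance seen between A (node 1) and B (node 0).
Reduce the network between node 1 (A) and node 0 (B) by series/parallel combination:
  Rp1 = R1 ‖ R2 ‖ R3 (parallel, all between nodes 0 and 1) = 1/(1/1.2 + 1/3.9 + 1/39) = 0.8966 Ω
R_th = 0.8966 Ω
I_n = V_th/R_th = 17.93/0.8966 = 20 A, and R_n = R_th = 0.8966 Ω

Final answer: I_n = 20 A, R_n = 0.8966 Ω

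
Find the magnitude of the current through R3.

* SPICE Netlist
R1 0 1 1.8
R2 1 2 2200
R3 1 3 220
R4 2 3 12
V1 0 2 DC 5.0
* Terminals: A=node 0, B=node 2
Nodal analysis, taking node 2 as the 0 V reference.
Source V1 fixes V_0 = 5 V.
KCL at each unknown node (sum of currents leaving = 0; resistances in Ω):
  Node 1: (V_1 - 5)/1.8 + (V_1 - 0)/2200 + (V_1 - V_3)/220 = 0
  Node 3: (V_3 - V_1)/220 + (V_3 - 0)/12 = 0
Collecting terms (coefficients in siemens):
  0.5606·V_1 - 0.004545·V_3 = 2.778
  0.08788·V_3 - 0.004545·V_1 = 0
Determinant D = (0.5606)(0.08788) - (-0.004545)(-0.004545) = 0.04924
V_1 = [(2.778)(0.08788) - (-0.004545)(0)]/D = 4.957 V
V_3 = [(0.5606)(0) - (2.778)(-0.004545)]/D = 0.2564 V
I_R3 = (V_1 - V_3)/R3 = (4.957 - 0.2564)/220 = 0.02137 A
|I_R3| = 0.02137 A

Final answer: |I_R3| = 0.02137 A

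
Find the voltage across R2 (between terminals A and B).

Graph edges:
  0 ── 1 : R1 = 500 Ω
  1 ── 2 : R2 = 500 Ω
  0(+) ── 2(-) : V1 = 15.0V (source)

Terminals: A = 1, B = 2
R1 and R2 are in series across V1 (node 0 → node 1 → node 2), and the output A–B is taken across R2, so this is a voltage divider.
Series current: I = V1/(R1 + R2) = 15/(500 + 500) = 15/1000 = 0.015 A
V_R2 = I × R2 = V1 × R2/(R1 + R2) = 15 × 500/1000 = 7.5 V

Final answer: 7.5 V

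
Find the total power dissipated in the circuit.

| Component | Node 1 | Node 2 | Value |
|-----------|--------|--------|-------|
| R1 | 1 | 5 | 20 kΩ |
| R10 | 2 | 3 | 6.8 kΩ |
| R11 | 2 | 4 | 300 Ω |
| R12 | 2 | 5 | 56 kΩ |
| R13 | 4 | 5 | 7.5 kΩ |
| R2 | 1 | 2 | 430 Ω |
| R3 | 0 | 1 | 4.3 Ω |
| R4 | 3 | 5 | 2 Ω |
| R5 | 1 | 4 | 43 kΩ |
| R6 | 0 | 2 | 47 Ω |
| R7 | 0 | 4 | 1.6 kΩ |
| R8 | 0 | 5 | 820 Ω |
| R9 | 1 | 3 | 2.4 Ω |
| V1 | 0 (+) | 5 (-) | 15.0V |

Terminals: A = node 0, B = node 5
Nodal analysis, taking node 5 as the 0 V reference.
Source V1 fixes V_0 = 15 V.
KCL at each unknown node (sum of currents leaving = 0; resistances in Ω):
  Node 1: (V_1 - 0)/20000 + (V_1 - V_2)/430 + (V_1 - 15)/4.3 + (V_1 - V_4)/43000 + (V_1 - V_3)/2.4 = 0
  Node 2: (V_2 - V_1)/430 + (V_2 - 15)/47 + (V_2 - V_3)/6800 + (V_2 - V_4)/300 + (V_2 - 0)/56000 = 0
  Node 3: (V_3 - 0)/2 + (V_3 - V_1)/2.4 + (V_3 - V_2)/6800 = 0
  Node 4: (V_4 - V_1)/43000 + (V_4 - 15)/1600 + (V_4 - V_2)/300 + (V_4 - 0)/7500 = 0
Collecting terms (coefficients in siemens):
  0.6516·V_1 - 0.002326·V_2 - 0.4167·V_3 - 0.00002326·V_4 = 3.488
  0.0271·V_2 - 0.002326·V_1 - 0.0001471·V_3 - 0.003333·V_4 = 0.3191
  0.9168·V_3 - 0.4167·V_1 - 0.0001471·V_2 = 0
  0.004115·V_4 - 0.00002326·V_1 - 0.003333·V_2 = 0.009375
Solving these 4 simultaneous equations (Gaussian elimination) gives:
  V_1 = 7.62 V, V_2 = 14.14 V, V_3 = 3.465 V, V_4 = 13.78 V
Power in each resistor, P = (ΔV)²/R:
  P_R1 = (7.62 - 0)²/20000 = 0.002903 W
  P_R2 = (7.62 - 14.14)²/430 = 0.09898 W
  P_R3 = (15 - 7.62)²/4.3 = 12.67 W
  P_R4 = (3.465 - 0)²/2 = 6.005 W
  P_R5 = (7.62 - 13.78)²/43000 = 0.0008821 W
  P_R6 = (15 - 14.14)²/47 = 0.01559 W
  P_R7 = (15 - 13.78)²/1600 = 0.000932 W
  P_R8 = (15 - 0)²/820 = 0.2744 W
  P_R9 = (7.62 - 3.465)²/2.4 = 7.193 W
  P_R10 = (14.14 - 3.465)²/6800 = 0.01677 W
  P_R11 = (14.14 - 13.78)²/300 = 0.0004445 W
  P_R12 = (14.14 - 0)²/56000 = 0.003572 W
  P_R13 = (13.78 - 0)²/7500 = 0.02531 W
P_total = P_R1 + P_R2 + P_R3 + P_R4 + P_R5 + P_R6 + P_R7 + P_R8 + P_R9 + P_R10 + P_R11 + P_R12 + P_R13 = 26.3 W

Final answer: 26.3 W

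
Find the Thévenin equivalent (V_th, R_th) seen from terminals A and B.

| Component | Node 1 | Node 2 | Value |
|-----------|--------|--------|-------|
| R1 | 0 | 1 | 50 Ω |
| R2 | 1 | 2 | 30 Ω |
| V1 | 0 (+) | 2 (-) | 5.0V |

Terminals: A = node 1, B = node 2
Step 1 — V_th is the open-circuit voltage V_A - V_B (nothing connected across the terminals).
Nodal analysis, taking node 2 as the 0 V reference.
Source V1 fixes V_0 = 5 V.
KCL at each unknown node (sum of currents leaving = 0; resistances in Ω):
  Node 1: (V_1 - 5)/50 + (V_1 - 0)/30 = 0
Collecting terms: 0.05333 × V_1 = 0.1  =>  V_1 = 1.875 V
V_th = V_1 - V_2 = 1.875 - 0 = 1.875 V
Step 2 — R_th: zero the source — replace V1 by a short circuit (node 2 merges into node 0) — and find the resistance seen between A (node 1) and B (node 0).
Reduce the network between node 1 (A) and node 0 (B) by series/parallel combination:
  Rp1 = R1 ‖ R2 (parallel, both between nodes 0 and 1) = 1/(1/50 + 1/30) = 18.75 Ω
R_th = 18.75 Ω

Final answer: V_th = 1.875 V, R_th = 18.75 Ω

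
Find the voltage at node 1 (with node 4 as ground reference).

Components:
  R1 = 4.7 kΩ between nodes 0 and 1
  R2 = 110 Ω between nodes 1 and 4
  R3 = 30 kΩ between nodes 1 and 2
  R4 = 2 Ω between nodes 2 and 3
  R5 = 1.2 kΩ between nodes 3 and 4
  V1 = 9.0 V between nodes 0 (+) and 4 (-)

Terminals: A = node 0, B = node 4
Nodal analysis, taking node 4 as the 0 V reference.
Source V1 fixes V_0 = 9 V.
KCL at each unknown node (sum of currents leaving = 0; resistances in Ω):
  Node 1: (V_1 - 9)/4700 + (V_1 - 0)/110 + (V_1 - V_2)/30000 = 0
  Node 2: (V_2 - V_1)/30000 + (V_2 - V_3)/2 = 0
  Node 3: (V_3 - V_2)/2 + (V_3 - 0)/1200 = 0
Collecting terms (coefficients in siemens):
  0.009337·V_1 - 0.00003333·V_2 = 0.001915
  0.5·V_2 - 0.00003333·V_1 - 0.5·V_3 = 0
  0.5008·V_3 - 0.5·V_2 = 0
Solving these 3 simultaneous equations (Gaussian elimination) gives:
  V_1 = 0.2051 V, V_2 = 0.007902 V, V_3 = 0.007889 V
The requested potential is V_1 = 0.2051 V.

Final answer: V_1 = 0.2051 V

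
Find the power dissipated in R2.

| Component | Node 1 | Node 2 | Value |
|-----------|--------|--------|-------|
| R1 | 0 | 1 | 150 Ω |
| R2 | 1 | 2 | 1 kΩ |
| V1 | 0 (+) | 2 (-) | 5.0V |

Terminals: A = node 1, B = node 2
Nodal analysis, taking node 2 as the 0 V reference.
Source V1 fixes V_0 = 5 V.
KCL at each unknown node (sum of currents leaving = 0; resistances in Ω):
  Node 1: (V_1 - 5)/150 + (V_1 - 0)/1000 = 0
Collecting terms: 0.007667 × V_1 = 0.03333  =>  V_1 = 4.348 V
I_R2 = (V_1 - V_2)/R2 = (4.348 - 0)/1000 = 0.004348 A
P_R2 = I_R2² × R2 = (0.004348)² × 1000 = 0.0189 W

Final answer: 0.0189 W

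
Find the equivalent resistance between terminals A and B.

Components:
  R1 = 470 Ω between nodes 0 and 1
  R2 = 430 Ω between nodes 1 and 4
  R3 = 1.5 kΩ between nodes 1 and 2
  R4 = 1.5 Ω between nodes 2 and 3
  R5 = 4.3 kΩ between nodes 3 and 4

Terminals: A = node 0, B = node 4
Reduce the network between node 0 (A) and node 4 (B) by series/parallel combination:
  Rs1 = R3 + R4 (series, joined only at node 2) = 1500 + 1.5 = 1502 Ω
  Rs2 = R5 + Rs1 (series, joined only at node 3) = 4300 + 1502 = 5802 Ω
  Rp1 = R2 ‖ Rs2 (parallel, both between nodes 1 and 4) = 1/(1/430 + 1/5802) = 400.3 Ω
  Rs3 = R1 + Rp1 (series, joined only at node 1) = 470 + 400.3 = 870.3 Ω
R_eq = 870.3 Ω

Final answer: 870.3 Ω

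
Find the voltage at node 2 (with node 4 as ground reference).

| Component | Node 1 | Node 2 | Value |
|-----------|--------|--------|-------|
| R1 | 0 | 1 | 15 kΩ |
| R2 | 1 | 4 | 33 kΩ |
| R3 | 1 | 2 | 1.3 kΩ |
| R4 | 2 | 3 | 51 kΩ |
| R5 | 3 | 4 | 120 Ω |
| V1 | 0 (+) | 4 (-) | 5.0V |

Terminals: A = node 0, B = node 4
Nodal analysis, taking node 4 as the 0 V reference.
Source V1 fixes V_0 = 5 V.
KCL at each unknown node (sum of currents leaving = 0; resistances in Ω):
  Node 1: (V_1 - 5)/15000 + (V_1 - 0)/33000 + (V_1 - V_2)/1300 = 0
  Node 2: (V_2 - V_1)/1300 + (V_2 - V_3)/51000 = 0
  Node 3: (V_3 - V_2)/51000 + (V_3 - 0)/120 = 0
Collecting terms (coefficients in siemens):
  0.0008662·V_1 - 0.0007692·V_2 = 0.0003333
  0.0007888·V_2 - 0.0007692·V_1 - 0.00001961·V_3 = 0
  0.008353·V_3 - 0.00001961·V_2 = 0
Solving these 3 simultaneous equations (Gaussian elimination) gives:
  V_1 = 2.872 V, V_2 = 2.801 V, V_3 = 0.006576 V
The requested potential is V_2 = 2.801 V.

Final answer: V_2 = 2.801 V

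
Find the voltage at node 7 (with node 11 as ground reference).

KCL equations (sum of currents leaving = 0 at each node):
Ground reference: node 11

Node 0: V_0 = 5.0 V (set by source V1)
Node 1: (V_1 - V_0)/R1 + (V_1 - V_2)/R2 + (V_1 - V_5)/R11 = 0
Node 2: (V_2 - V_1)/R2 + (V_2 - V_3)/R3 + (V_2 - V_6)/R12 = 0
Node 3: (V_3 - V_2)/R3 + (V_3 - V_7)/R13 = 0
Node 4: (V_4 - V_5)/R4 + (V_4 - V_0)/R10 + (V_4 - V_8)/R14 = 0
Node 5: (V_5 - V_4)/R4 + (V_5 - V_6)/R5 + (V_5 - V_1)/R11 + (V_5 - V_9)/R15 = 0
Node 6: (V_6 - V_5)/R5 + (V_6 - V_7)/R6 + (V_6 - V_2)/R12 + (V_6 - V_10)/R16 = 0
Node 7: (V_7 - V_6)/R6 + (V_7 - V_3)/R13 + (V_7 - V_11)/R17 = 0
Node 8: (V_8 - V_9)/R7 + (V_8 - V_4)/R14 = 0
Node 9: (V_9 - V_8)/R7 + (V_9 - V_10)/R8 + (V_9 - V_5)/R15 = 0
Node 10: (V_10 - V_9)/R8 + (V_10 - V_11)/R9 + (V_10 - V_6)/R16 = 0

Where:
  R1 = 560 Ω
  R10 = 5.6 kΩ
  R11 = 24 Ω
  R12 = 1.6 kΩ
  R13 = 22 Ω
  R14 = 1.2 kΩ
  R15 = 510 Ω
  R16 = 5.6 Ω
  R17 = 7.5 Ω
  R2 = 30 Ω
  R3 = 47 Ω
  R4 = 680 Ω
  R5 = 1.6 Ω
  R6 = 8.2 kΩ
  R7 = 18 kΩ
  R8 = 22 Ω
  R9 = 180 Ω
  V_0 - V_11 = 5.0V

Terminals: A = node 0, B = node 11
Nodal analysis, taking node 11 as the 0 V reference.
Source V1 fixes V_0 = 5 V.
KCL at each unknown node (sum of currents leaving = 0; resistances in Ω):
  Node 1: (V_1 - 5)/560 + (V_1 - V_2)/30 + (V_1 - V_5)/24 = 0
  Node 2: (V_2 - V_1)/30 + (V_2 - V_3)/47 + (V_2 - V_6)/1600 = 0
  Node 3: (V_3 - V_2)/47 + (V_3 - V_7)/22 = 0
  Node 4: (V_4 - V_5)/680 + (V_4 - 5)/5600 + (V_4 - V_8)/1200 = 0
  Node 5: (V_5 - V_4)/680 + (V_5 - V_6)/1.6 + (V_5 - V_1)/24 + (V_5 - V_9)/510 = 0
  Node 6: (V_6 - V_5)/1.6 + (V_6 - V_7)/8200 + (V_6 - V_2)/1600 + (V_6 - V_10)/5.6 = 0
  Node 7: (V_7 - V_6)/8200 + (V_7 - V_3)/22 + (V_7 - 0)/7.5 = 0
  Node 8: (V_8 - V_9)/18000 + (V_8 - V_4)/1200 = 0
  Node 9: (V_9 - V_8)/18000 + (V_9 - V_10)/22 + (V_9 - V_5)/510 = 0
  Node 10: (V_10 - V_9)/22 + (V_10 - 0)/180 + (V_10 - V_6)/5.6 = 0
Collecting terms (coefficients in siemens):
  0.07679·V_1 - 0.03333·V_2 - 0.04167·V_5 = 0.008929
  0.05523·V_2 - 0.03333·V_1 - 0.02128·V_3 - 0.000625·V_6 = 0
  0.06673·V_3 - 0.02128·V_2 - 0.04545·V_7 = 0
  0.002482·V_4 - 0.001471·V_5 - 0.0008333·V_8 = 0.0008929
  0.6701·V_5 - 0.04167·V_1 - 0.001471·V_4 - 0.625·V_6 - 0.001961·V_9 = 0
  0.8043·V_6 - 0.000625·V_2 - 0.625·V_5 - 0.000122·V_7 - 0.1786·V_10 = 0
  0.1789·V_7 - 0.04545·V_3 - 0.000122·V_6 = 0
  0.0008889·V_8 - 0.0008333·V_4 - 0.00005556·V_9 = 0
  0.04747·V_9 - 0.001961·V_5 - 0.00005556·V_8 - 0.04545·V_10 = 0
  0.2296·V_10 - 0.1786·V_6 - 0.04545·V_9 = 0
Solving these 10 simultaneous equations (Gaussian elimination) gives:
  V_1 = 0.597 V, V_2 = 0.4304 V, V_3 = 0.1663 V, V_4 = 1.009 V
  V_5 = 0.5416 V, V_6 = 0.5369 V, V_7 = 0.0426 V, V_8 = 0.9786 V
  V_9 = 0.5224 V, V_10 = 0.521 V
The requested potential is V_7 = 0.0426 V.

Final answer: V_7 = 0.0426 V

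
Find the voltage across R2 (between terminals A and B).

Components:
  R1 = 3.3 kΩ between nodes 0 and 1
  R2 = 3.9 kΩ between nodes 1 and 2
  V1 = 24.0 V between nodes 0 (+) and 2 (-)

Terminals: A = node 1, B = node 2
R1 and R2 are in series across V1 (node 0 → node 1 → node 2), and the output A–B is taken across R2, so this is a voltage divider.
Series current: I = V1/(R1 + R2) = 24/(3300 + 3900) = 24/7200 = 0.003333 A
V_R2 = I × R2 = V1 × R2/(R1 + R2) = 24 × 3900/7200 = 13 V

Final answer: 13 V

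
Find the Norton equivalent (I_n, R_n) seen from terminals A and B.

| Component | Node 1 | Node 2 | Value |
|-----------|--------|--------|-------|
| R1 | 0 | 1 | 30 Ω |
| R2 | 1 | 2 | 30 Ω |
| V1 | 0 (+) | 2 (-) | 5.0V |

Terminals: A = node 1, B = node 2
Find the Thévenin equivalent first; then I_n = V_th/R_th and R_n = R_th.
Step 1 — V_th is the open-circuit voltage V_A - V_B (nothing connected across the terminals).
Nodal analysis, taking node 2 as the 0 V reference.
Source V1 fixes V_0 = 5 V.
KCL at each unknown node (sum of currents leaving = 0; resistances in Ω):
  Node 1: (V_1 - 5)/30 + (V_1 - 0)/30 = 0
Collecting terms: 0.06667 × V_1 = 0.1667  =>  V_1 = 2.5 V
V_th = V_1 - V_2 = 2.5 - 0 = 2.5 V
Step 2 — R_th: zero the source — replace V1 by a short circuit (node 2 merges into node 0) — and find the resistance seen between A (node 1) and B (node 0).
Reduce the network between node 1 (A) and node 0 (B) by series/parallel combination:
  Rp1 = R1 ‖ R2 (parallel, both between nodes 0 and 1) = 1/(1/30 + 1/30) = 15 Ω
R_th = 15 Ω
I_n = V_th/R_th = 2.5/15 = 0.1667 A, and R_n = R_th = 15 Ω

Final answer: I_n = 0.1667 A, R_n = 15 Ω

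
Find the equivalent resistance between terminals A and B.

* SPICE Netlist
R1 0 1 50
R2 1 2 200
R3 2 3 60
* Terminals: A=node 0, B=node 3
Reduce the network between node 0 (A) and node 3 (B) by series/parallel combination:
  Rs1 = R1 + R2 (series, joined only at node 1) = 50 + 200 = 250 Ω
  Rs2 = R3 + Rs1 (series, joined only at node 2) = 60 + 250 = 310 Ω
R_eq = 310 Ω

Final answer: 310 Ω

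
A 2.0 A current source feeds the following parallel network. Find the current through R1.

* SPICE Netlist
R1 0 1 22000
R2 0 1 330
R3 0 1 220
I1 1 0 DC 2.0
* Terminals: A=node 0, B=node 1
All resistors sit directly between nodes 0 and 1, so they are in parallel and share one voltage V; the full source current 2 A splits among them.
1/R_par = 1/22000 + 1/330 + 1/220 = 0.007621 S  =>  R_par = 131.2 Ω
V = I × R_par = 2 × 131.2 = 262.4 V
I_R1 = V/R1 = 262.4/22000 = 0.01193 A

Final answer: 0.01193 A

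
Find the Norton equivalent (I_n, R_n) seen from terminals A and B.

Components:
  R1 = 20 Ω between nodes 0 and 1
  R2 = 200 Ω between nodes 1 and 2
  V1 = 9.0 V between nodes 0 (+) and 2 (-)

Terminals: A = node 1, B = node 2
Find the Thévenin equivalent first; then I_n = V_th/R_th and R_n = R_th.
Step 1 — V_th is the open-circuit voltage V_A - V_B (nothing connected across the terminals).
Nodal analysis, taking node 2 as the 0 V reference.
Source V1 fixes V_0 = 9 V.
KCL at each unknown node (sum of currents leaving = 0; resistances in Ω):
  Node 1: (V_1 - 9)/20 + (V_1 - 0)/200 = 0
Collecting terms: 0.055 × V_1 = 0.45  =>  V_1 = 8.182 V
V_th = V_1 - V_2 = 8.182 - 0 = 8.182 V
Step 2 — R_th: zero the source — replace V1 by a short circuit (node 2 merges into node 0) — and find the resistance seen between A (node 1) and B (node 0).
Reduce the network between node 1 (A) and node 0 (B) by series/parallel combination:
  Rp1 = R1 ‖ R2 (parallel, both between nodes 0 and 1) = 1/(1/20 + 1/200) = 18.18 Ω
R_th = 18.18 Ω
I_n = V_th/R_th = 8.182/18.18 = 0.45 A, and R_n = R_th = 18.18 Ω

Final answer: I_n = 0.45 A, R_n = 18.18 Ω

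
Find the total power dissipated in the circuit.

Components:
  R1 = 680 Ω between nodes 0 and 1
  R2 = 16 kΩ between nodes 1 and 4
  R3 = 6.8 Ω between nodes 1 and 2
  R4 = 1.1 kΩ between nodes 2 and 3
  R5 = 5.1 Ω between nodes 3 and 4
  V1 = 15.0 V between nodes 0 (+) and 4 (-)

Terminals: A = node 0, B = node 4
Nodal analysis, taking node 4 as the 0 V reference.
Source V1 fixes V_0 = 15 V.
KCL at each unknown node (sum of currents leaving = 0; resistances in Ω):
  Node 1: (V_1 - 15)/680 + (V_1 - 0)/16000 + (V_1 - V_2)/6.8 = 0
  Node 2: (V_2 - V_1)/6.8 + (V_2 - V_3)/1100 = 0
  Node 3: (V_3 - V_2)/1100 + (V_3 - 0)/5.1 = 0
Collecting terms (coefficients in siemens):
  0.1486·V_1 - 0.1471·V_2 = 0.02206
  0.148·V_2 - 0.1471·V_1 - 0.0009091·V_3 = 0
  0.197·V_3 - 0.0009091·V_2 = 0
Solving these 3 simultaneous equations (Gaussian elimination) gives:
  V_1 = 9.069 V, V_2 = 9.013 V, V_3 = 0.0416 V
Power in each resistor, P = (ΔV)²/R:
  P_R1 = (15 - 9.069)²/680 = 0.05174 W
  P_R2 = (9.069 - 0)²/16000 = 0.00514 W
  P_R3 = (9.069 - 9.013)²/6.8 = 0.0004523 W
  P_R4 = (9.013 - 0.0416)²/1100 = 0.07317 W
  P_R5 = (0.0416 - 0)²/5.1 = 0.0003392 W
P_total = P_R1 + P_R2 + P_R3 + P_R4 + P_R5 = 0.1308 W

Final answer: 0.1308 W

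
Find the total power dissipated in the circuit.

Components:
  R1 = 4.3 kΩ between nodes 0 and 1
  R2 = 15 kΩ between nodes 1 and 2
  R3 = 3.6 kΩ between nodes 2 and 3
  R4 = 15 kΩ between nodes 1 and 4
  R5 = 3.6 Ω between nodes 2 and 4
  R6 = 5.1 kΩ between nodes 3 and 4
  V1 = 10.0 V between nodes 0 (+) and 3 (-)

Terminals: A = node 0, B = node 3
Nodal analysis, taking node 3 as the 0 V reference.
Source V1 fixes V_0 = 10 V.
KCL at each unknown node (sum of currents leaving = 0; resistances in Ω):
  Node 1: (V_1 - 10)/4300 + (V_1 - V_2)/15000 + (V_1 - V_4)/15000 = 0
  Node 2: (V_2 - V_1)/15000 + (V_2 - 0)/3600 + (V_2 - V_4)/3.6 = 0
  Node 4: (V_4 - V_1)/15000 + (V_4 - V_2)/3.6 + (V_4 - 0)/5100 = 0
Collecting terms (coefficients in siemens):
  0.0003659·V_1 - 0.00006667·V_2 - 0.00006667·V_4 = 0.002326
  0.2781·V_2 - 0.00006667·V_1 - 0.2778·V_4 = 0
  0.278·V_4 - 0.00006667·V_1 - 0.2778·V_2 = 0
Solving these 3 simultaneous equations (Gaussian elimination) gives:
  V_1 = 6.909 V, V_2 = 1.517 V, V_4 = 1.517 V
Power in each resistor, P = (ΔV)²/R:
  P_R1 = (10 - 6.909)²/4300 = 0.002222 W
  P_R2 = (6.909 - 1.517)²/15000 = 0.001938 W
  P_R3 = (1.517 - 0)²/3600 = 0.0006393 W
  P_R4 = (6.909 - 1.517)²/15000 = 0.001938 W
  P_R5 = (1.517 - 1.517)²/3.6 = 0.00000001381 W
  P_R6 = (0 - 1.517)²/5100 = 0.0004514 W
P_total = P_R1 + P_R2 + P_R3 + P_R4 + P_R5 + P_R6 = 0.007189 W

Final answer: 0.007189 W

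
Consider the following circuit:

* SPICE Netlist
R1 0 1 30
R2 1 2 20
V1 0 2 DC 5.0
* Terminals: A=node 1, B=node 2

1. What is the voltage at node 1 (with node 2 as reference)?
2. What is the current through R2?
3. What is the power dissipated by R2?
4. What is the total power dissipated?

Nodal analysis, taking node 2 as the 0 V reference.
Source V1 fixes V_0 = 5 V.
KCL at each unknown node (sum of currents leaving = 0; resistances in Ω):
  Node 1: (V_1 - 5)/30 + (V_1 - 0)/20 = 0
Collecting terms: 0.08333 × V_1 = 0.1667  =>  V_1 = 2 V
Part 1:
  Read off the nodal solution: V_1 = 2 V
Part 2:
  I_R2 = (V_1 - V_2)/R2 = (2 - 0)/20 = 0.1 A
  Magnitude: I_R2 = 0.1 A
Part 3:
  I_R2 = (V_1 - V_2)/R2 = (2 - 0)/20 = 0.1 A
  P_R2 = I_R2² × R2 = (0.1)² × 20 = 0.2 W
Part 4:
  Power in each resistor, P = (ΔV)²/R:
    P_R1 = (5 - 2)²/30 = 0.3 W
    P_R2 = (2 - 0)²/20 = 0.2 W
  P_total = P_R1 + P_R2 = 0.5 W

Final answers:
1. V_1 = 2 V
2. I_R2 = 0.1 A
3. P_R2 = 0.2 W
4. P_total = 0.5 W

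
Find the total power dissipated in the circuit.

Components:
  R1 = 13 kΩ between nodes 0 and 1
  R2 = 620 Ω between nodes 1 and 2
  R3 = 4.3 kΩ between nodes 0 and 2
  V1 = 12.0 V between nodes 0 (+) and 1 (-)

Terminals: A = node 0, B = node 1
Nodal analysis, taking node 1 as the 0 V reference.
Source V1 fixes V_0 = 12 V.
KCL at each unknown node (sum of currents leaving = 0; resistances in Ω):
  Node 2: (V_2 - 0)/620 + (V_2 - 12)/4300 = 0
Collecting terms: 0.001845 × V_2 = 0.002791  =>  V_2 = 1.512 V
Power in each resistor, P = (ΔV)²/R:
  P_R1 = (12 - 0)²/13000 = 0.01108 W
  P_R2 = (0 - 1.512)²/620 = 0.003688 W
  P_R3 = (12 - 1.512)²/4300 = 0.02558 W
P_total = P_R1 + P_R2 + P_R3 = 0.04035 W

Final answer: 0.04035 W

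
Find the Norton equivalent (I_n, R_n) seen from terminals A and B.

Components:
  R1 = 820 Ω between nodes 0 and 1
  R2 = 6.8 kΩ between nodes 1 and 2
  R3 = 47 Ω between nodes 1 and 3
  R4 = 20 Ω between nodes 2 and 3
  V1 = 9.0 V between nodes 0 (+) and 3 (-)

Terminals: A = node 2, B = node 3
Find the Thévenin equivalent first; then I_n = V_th/R_th and R_n = R_th.
Step 1 — V_th is the open-circuit voltage V_A - V_B (nothing connected across the terminals).
Nodal analysis, taking node 3 as the 0 V reference.
Source V1 fixes V_0 = 9 V.
KCL at each unknown node (sum of currents leaving = 0; resistances in Ω):
  Node 1: (V_1 - 9)/820 + (V_1 - V_2)/6800 + (V_1 - 0)/47 = 0
  Node 2: (V_2 - V_1)/6800 + (V_2 - 0)/20 = 0
Collecting terms (coefficients in siemens):
  0.02264·V_1 - 0.0001471·V_2 = 0.01098
  0.05015·V_2 - 0.0001471·V_1 = 0
Determinant D = (0.02264)(0.05015) - (-0.0001471)(-0.0001471) = 0.001135
V_1 = [(0.01098)(0.05015) - (-0.0001471)(0)]/D = 0.4847 V
V_2 = [(0.02264)(0) - (0.01098)(-0.0001471)]/D = 0.001421 V
V_th = V_2 - V_3 = 0.001421 - 0 = 0.001421 V
Step 2 — R_th: zero the source — replace V1 by a short circuit (node 3 merges into node 0) — and find the resistance seen between A (node 2) and B (node 0).
Reduce the network between node 2 (A) and node 0 (B) by series/parallel combination:
  Rp1 = R1 ‖ R3 (parallel, both between nodes 0 and 1) = 1/(1/820 + 1/47) = 44.45 Ω
  Rs1 = R2 + Rp1 (series, joined only at node 1) = 6800 + 44.45 = 6844 Ω
  Rp2 = R4 ‖ Rs1 (parallel, both between nodes 0 and 2) = 1/(1/20 + 1/6844) = 19.94 Ω
R_th = 19.94 Ω
I_n = V_th/R_th = 0.001421/19.94 = 0.00007128 A, and R_n = R_th = 19.94 Ω

Final answer: I_n = 7.128e-05 A, R_n = 19.94 Ω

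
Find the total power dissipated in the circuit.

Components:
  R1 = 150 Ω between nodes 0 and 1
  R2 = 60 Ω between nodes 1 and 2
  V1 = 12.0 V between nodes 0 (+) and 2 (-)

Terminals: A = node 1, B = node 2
Nodal analysis, taking node 2 as the 0 V reference.
Source V1 fixes V_0 = 12 V.
KCL at each unknown node (sum of currents leaving = 0; resistances in Ω):
  Node 1: (V_1 - 12)/150 + (V_1 - 0)/60 = 0
Collecting terms: 0.02333 × V_1 = 0.08  =>  V_1 = 3.429 V
Power in each resistor, P = (ΔV)²/R:
  P_R1 = (12 - 3.429)²/150 = 0.4898 W
  P_R2 = (3.429 - 0)²/60 = 0.1959 W
P_total = P_R1 + P_R2 = 0.6857 W

Final answer: 0.6857 W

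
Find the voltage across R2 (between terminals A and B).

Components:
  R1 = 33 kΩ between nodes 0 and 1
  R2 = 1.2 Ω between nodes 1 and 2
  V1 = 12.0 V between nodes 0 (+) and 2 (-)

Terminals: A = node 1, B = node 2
R1 and R2 are in series across V1 (node 0 → node 1 → node 2), and the output A–B is taken across R2, so this is a voltage divider.
Series current: I = V1/(R1 + R2) = 12/(33000 + 1.2) = 12/33000 = 0.0003636 A
V_R2 = I × R2 = V1 × R2/(R1 + R2) = 12 × 1.2/33000 = 0.0004363 V

Final answer: 0.0004363 V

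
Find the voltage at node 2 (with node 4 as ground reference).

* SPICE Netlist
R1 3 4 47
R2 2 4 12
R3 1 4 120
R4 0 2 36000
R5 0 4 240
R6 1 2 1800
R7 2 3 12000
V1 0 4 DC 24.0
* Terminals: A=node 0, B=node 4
Nodal analysis, taking node 4 as the 0 V reference.
Source V1 fixes V_0 = 24 V.
KCL at each unknown node (sum of currents leaving = 0; resistances in Ω):
  Node 1: (V_1 - 0)/120 + (V_1 - V_2)/1800 = 0
  Node 2: (V_2 - 0)/12 + (V_2 - 24)/36000 + (V_2 - V_1)/1800 + (V_2 - V_3)/12000 = 0
  Node 3: (V_3 - 0)/47 + (V_3 - V_2)/12000 = 0
Collecting terms (coefficients in siemens):
  0.008889·V_1 - 0.0005556·V_2 = 0
  0.084·V_2 - 0.0005556·V_1 - 0.00008333·V_3 = 0.0006667
  0.02136·V_3 - 0.00008333·V_2 = 0
Solving these 3 simultaneous equations (Gaussian elimination) gives:
  V_1 = 0.0004962 V, V_2 = 0.00794 V, V_3 = 0.00003098 V
The requested potential is V_2 = 0.00794 V.

Final answer: V_2 = 0.00794 V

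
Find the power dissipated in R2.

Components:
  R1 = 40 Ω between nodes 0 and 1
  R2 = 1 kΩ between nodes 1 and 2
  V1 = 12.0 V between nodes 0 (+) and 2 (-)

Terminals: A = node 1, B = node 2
Nodal analysis, taking node 2 as the 0 V reference.
Source V1 fixes V_0 = 12 V.
KCL at each unknown node (sum of currents leaving = 0; resistances in Ω):
  Node 1: (V_1 - 12)/40 + (V_1 - 0)/1000 = 0
Collecting terms: 0.026 × V_1 = 0.3  =>  V_1 = 11.54 V
I_R2 = (V_1 - V_2)/R2 = (11.54 - 0)/1000 = 0.01154 A
P_R2 = I_R2² × R2 = (0.01154)² × 1000 = 0.1331 W

Final answer: 0.1331 W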